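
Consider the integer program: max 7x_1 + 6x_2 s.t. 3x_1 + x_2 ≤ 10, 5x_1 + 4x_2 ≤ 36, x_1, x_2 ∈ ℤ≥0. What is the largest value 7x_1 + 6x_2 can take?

54

(x_1,x_2)=(0,9): 3·0+1·9=9≤10, 5·0+4·9=36≤36, objective 54.
(x_1,x_2)=(0,8): 3·0+1·8=8≤10, 5·0+4·8=32≤36, objective 48.
No feasible integer point exceeds 54.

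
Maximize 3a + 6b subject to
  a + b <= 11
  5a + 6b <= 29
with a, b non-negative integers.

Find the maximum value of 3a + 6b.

(a,b)=(1,4) is feasible, giving 27.
(a,b)=(0,4) is feasible, giving 24.
(a,b)=(2,3) is feasible, giving 24.
Maximum is 27 at (a,b)=(1,4).

27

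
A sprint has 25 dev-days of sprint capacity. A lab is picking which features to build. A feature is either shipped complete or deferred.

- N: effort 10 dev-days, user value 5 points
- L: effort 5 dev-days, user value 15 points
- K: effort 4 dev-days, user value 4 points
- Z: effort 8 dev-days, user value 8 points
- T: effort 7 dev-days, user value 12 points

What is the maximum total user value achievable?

Allowing fractional choices, the relaxed optimum would be about 39.5, but features are indivisible.
L + K + Z + T: effort 5 + 4 + 8 + 7 = 24 ≤ 25, user value 15 + 4 + 8 + 12 = 39.
L + Z + T: effort 5 + 8 + 7 = 20 ≤ 25, user value 15 + 8 + 12 = 35.
N + L + T: effort 10 + 5 + 7 = 22 ≤ 25, user value 5 + 15 + 12 = 32.
Best is L, K, Z, and T with total user value 39.

39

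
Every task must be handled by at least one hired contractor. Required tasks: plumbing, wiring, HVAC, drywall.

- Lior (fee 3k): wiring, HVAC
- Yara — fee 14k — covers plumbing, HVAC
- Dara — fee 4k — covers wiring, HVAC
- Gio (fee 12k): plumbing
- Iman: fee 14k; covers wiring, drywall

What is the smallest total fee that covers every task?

28

The greedy cost-per-new-task heuristic would pick Lior, Gio, and Iman for 29, but a cheaper cover exists.
Choose Yara and Iman: together they cover plumbing, wiring, HVAC, drywall — every task.
Total fee: 14 + 14 = 28.
No cover costs less than 28.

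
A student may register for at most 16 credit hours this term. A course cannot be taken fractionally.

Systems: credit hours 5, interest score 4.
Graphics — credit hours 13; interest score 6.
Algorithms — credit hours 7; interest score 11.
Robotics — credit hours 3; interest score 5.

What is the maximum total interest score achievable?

20

Treat it as a binary knapsack problem.
Allowing fractional choices, the relaxed optimum would be about 20.5, but courses are indivisible.
Algorithms + Robotics: credit hours 7 + 3 = 10 ≤ 16, interest score 11 + 5 = 16.
Systems + Algorithms + Robotics: credit hours 5 + 7 + 3 = 15 ≤ 16, interest score 4 + 11 + 5 = 20.
Systems + Algorithms: credit hours 5 + 7 = 12 ≤ 16, interest score 4 + 11 = 15.
Best is Systems, Algorithms, and Robotics with total interest score 20.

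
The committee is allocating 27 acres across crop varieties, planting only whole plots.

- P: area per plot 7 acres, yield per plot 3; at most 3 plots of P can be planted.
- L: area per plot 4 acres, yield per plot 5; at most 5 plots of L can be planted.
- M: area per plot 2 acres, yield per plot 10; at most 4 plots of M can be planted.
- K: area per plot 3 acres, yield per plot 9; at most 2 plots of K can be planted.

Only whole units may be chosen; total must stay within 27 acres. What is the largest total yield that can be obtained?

73

This is a bounded integer knapsack.
M has the best ratio (10/2); taking only M gives at most 4×10 = 40 (stopped by the supply cap of 4).
Mixing does better — 3×L, 4×M, and 2×K: area 26 ≤ 27, yield 3·5 + 4·10 + 2·9 = 73.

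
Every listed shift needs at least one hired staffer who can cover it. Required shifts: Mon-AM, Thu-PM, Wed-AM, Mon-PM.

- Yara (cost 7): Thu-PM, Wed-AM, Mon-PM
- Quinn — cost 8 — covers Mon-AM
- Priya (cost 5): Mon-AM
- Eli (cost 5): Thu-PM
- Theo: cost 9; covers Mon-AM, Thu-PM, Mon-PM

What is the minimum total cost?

This is an integer covering problem.
Choose Yara and Priya: together they cover Mon-AM, Thu-PM, Wed-AM, Mon-PM — every shift.
Total cost: 7 + 5 = 12.

12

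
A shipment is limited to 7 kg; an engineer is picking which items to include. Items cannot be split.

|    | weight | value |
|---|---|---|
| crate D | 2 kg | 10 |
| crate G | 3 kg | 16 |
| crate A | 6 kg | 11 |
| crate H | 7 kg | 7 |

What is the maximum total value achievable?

Allowing fractional choices, the relaxed optimum would be about 29.7, but items are indivisible.
crate D + crate G: weight 2 + 3 = 5 ≤ 7, value 10 + 16 = 26.
crate A: weight 6 ≤ 7, value 11.
crate G: weight 3 ≤ 7, value 16.
Best is crate D and crate G with total value 26.

26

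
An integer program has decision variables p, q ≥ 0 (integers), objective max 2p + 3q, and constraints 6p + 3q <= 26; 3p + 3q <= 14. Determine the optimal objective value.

(p,q)=(0,4) is feasible, giving 12.
(p,q)=(1,3) is feasible, giving 11.
(p,q)=(0,3) is feasible, giving 9.
The best lattice point is (0,4), giving 12.

12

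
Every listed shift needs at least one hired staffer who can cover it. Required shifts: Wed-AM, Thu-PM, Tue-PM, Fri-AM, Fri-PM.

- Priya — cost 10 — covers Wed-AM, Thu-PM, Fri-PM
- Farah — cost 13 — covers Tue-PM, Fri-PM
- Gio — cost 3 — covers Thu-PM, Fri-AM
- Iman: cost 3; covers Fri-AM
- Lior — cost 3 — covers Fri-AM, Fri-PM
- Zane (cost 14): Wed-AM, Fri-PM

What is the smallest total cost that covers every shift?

26

The greedy cost-per-new-shift heuristic would pick Gio, Lior, Priya, and Farah for 29, but a cheaper cover exists.
Choose Priya, Farah, and Gio: together they cover Wed-AM, Thu-PM, Tue-PM, Fri-AM, Fri-PM — every shift.
Total cost: 10 + 13 + 3 = 26.
No cover costs less than 26.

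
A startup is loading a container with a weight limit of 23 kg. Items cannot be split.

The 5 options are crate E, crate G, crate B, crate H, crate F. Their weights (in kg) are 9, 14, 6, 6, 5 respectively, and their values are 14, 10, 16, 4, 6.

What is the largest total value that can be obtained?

36

Take crate E, crate B, and crate F: weight 9 + 6 + 5 = 20 ≤ 23, value 14 + 16 + 6 = 36.
No other feasible combination does better.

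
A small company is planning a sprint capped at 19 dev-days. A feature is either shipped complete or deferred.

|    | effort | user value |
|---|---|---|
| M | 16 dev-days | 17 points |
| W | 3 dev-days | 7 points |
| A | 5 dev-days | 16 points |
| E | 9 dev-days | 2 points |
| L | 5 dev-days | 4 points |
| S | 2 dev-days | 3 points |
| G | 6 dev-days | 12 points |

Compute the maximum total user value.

39

Allowing fractional choices, the relaxed optimum would be about 41.2, but features are indivisible.
W + A + S + G: effort 3 + 5 + 2 + 6 = 16 ≤ 19, user value 7 + 16 + 3 + 12 = 38.
W + A + L + G: effort 3 + 5 + 5 + 6 = 19 ≤ 19, user value 7 + 16 + 4 + 12 = 39.
W + A + G: effort 3 + 5 + 6 = 14 ≤ 19, user value 7 + 16 + 12 = 35.
Best is W, A, L, and G with total user value 39.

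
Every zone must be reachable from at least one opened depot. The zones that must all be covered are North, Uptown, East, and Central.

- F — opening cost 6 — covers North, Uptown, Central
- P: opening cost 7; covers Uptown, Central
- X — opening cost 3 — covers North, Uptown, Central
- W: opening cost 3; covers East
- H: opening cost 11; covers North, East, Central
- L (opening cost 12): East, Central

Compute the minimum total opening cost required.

6

Choose X and W: together they cover North, Uptown, East, Central — every zone.
Total opening cost: 3 + 3 = 6.
No cover costs less than 6.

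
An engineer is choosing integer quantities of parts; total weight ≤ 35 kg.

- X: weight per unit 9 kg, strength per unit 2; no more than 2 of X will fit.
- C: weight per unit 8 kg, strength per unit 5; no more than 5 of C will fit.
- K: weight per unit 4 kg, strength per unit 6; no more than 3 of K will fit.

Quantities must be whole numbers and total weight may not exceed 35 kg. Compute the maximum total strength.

This is a bounded integer knapsack.
Take 2×C and 3×K: weight 28 ≤ 35, strength 2·5 + 3·6 = 28.
K has the best ratio (6/4) and is taken to its limit of 3; remaining capacity is filled optimally with the others.

28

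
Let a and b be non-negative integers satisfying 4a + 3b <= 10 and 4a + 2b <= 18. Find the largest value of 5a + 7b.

Relaxing integrality, the LP optimum is 23.33 at (a,b) = (0, 3.33), which is not an integer point.
(a,b)=(0,3): 4·0+3·3=9≤10, 4·0+2·3=6≤18, objective 21.
(a,b)=(1,2): 4·1+3·2=10≤10, 4·1+2·2=8≤18, objective 19.
(a,b)=(0,2): 4·0+3·2=6≤10, 4·0+2·2=4≤18, objective 14.
No feasible integer point exceeds 21.

21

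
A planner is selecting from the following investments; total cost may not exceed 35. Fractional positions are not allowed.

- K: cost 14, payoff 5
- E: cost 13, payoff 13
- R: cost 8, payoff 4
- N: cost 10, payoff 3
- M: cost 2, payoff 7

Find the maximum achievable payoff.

Take E, R, N, and M: cost 13 + 8 + 10 + 2 = 33 ≤ 35, payoff 13 + 4 + 3 + 7 = 27.
No other feasible combination does better.

27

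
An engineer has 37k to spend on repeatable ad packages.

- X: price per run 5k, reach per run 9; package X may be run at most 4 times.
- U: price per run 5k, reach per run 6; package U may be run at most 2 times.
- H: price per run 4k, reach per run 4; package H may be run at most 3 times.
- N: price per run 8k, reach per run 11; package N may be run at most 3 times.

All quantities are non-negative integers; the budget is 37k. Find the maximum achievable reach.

58

4×X, 1×U, 1×H, and 1×N: price 37 ≤ 37, reach 4·9 + 1·6 + 1·4 + 1·11 = 57.
4×X and 2×N: price 36 ≤ 37, reach 4·9 + 2·11 = 58.
Best is 58.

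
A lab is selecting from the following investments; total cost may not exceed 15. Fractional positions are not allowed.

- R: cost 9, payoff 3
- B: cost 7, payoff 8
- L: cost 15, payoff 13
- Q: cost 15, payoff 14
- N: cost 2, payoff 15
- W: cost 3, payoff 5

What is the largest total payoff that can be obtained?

Allowing fractional choices, the relaxed optimum would be about 30.8, but investments are indivisible.
B + N: cost 7 + 2 = 9 ≤ 15, payoff 8 + 15 = 23.
B + N + W: cost 7 + 2 + 3 = 12 ≤ 15, payoff 8 + 15 + 5 = 28.
Best is B, N, and W with total payoff 28.

28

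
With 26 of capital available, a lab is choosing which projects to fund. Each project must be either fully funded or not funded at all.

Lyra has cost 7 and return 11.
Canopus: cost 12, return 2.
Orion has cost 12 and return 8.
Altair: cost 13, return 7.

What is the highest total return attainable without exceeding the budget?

19

Allowing fractional choices, the relaxed optimum would be about 22.8, but projects are indivisible.
Lyra + Altair: cost 7 + 13 = 20 ≤ 26, return 11 + 7 = 18.
Lyra + Orion: cost 7 + 12 = 19 ≤ 26, return 11 + 8 = 19.
Best is Lyra and Orion with total return 19.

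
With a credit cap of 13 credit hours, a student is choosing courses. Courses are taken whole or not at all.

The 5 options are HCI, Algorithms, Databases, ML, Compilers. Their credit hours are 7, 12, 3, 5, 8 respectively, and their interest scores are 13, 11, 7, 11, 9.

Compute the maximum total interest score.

24

Allowing fractional choices, the relaxed optimum would be about 27.3, but courses are indivisible.
HCI + ML: credit hours 7 + 5 = 12 ≤ 13, interest score 13 + 11 = 24.
ML + Compilers: credit hours 5 + 8 = 13 ≤ 13, interest score 11 + 9 = 20.
HCI + Databases: credit hours 7 + 3 = 10 ≤ 13, interest score 13 + 7 = 20.
Best is HCI and ML with total interest score 24.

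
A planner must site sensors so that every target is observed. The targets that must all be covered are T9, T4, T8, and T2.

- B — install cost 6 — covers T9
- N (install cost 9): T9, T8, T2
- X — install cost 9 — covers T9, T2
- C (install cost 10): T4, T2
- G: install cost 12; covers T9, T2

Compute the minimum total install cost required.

19

Choose N and C: together they cover T9, T4, T8, T2 — every target.
Total install cost: 9 + 10 = 19.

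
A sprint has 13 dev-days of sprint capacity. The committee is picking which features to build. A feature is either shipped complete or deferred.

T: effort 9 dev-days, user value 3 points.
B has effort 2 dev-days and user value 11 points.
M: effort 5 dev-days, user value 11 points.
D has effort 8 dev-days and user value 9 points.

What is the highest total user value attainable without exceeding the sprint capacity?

This is a 0-1 knapsack instance.
Take B and M: effort 2 + 5 = 7 ≤ 13, user value 11 + 11 = 22.
No other feasible combination does better.

22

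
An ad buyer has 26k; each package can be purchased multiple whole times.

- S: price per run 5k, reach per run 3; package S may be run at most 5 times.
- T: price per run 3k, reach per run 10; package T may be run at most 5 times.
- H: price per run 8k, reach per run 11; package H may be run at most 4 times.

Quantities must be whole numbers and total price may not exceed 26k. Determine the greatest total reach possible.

61

This is a bounded integer knapsack.
T has the best ratio (10/3); taking only T gives at most 5×10 = 50 (stopped by the supply cap of 5).
Mixing does better — 5×T and 1×H: price 23 ≤ 26, reach 5·10 + 1·11 = 61.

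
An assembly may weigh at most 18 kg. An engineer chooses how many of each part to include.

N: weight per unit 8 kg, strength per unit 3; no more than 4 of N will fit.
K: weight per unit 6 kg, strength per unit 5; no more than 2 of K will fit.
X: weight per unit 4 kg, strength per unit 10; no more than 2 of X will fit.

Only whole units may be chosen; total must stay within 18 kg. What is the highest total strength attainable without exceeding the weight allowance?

25

This is a bounded integer knapsack.
1×K and 2×X: weight 14 ≤ 18, strength 1·5 + 2·10 = 25.
1×N and 2×X: weight 16 ≤ 18, strength 1·3 + 2·10 = 23.
Best is 25.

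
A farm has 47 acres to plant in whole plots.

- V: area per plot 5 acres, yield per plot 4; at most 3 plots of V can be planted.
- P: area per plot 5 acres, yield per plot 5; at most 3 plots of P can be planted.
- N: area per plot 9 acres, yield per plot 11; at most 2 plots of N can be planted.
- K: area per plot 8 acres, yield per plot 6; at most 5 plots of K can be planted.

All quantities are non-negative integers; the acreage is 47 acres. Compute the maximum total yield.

47

This is a bounded integer knapsack.
Take 1×V, 3×P, 2×N, and 1×K: area 46 ≤ 47, yield 1·4 + 3·5 + 2·11 + 1·6 = 47.
N has the best ratio (11/9) and is taken to its limit of 2; remaining capacity is filled optimally with the others.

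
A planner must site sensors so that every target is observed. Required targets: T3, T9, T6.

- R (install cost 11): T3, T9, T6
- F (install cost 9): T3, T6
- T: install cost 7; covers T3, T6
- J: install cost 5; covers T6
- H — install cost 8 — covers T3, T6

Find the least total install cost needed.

11

R alone covers T3, T9, T6 — every target.
Total install cost: 11.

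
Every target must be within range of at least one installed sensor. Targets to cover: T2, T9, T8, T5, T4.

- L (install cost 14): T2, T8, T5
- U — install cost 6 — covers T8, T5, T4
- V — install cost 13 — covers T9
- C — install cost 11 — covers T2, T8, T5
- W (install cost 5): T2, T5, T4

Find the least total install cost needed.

24

Choose U, V, and W: together they cover T2, T9, T8, T5, T4 — every target.
Total install cost: 6 + 13 + 5 = 24.
No cover costs less than 24.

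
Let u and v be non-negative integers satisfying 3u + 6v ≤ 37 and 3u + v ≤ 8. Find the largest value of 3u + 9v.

54

Relaxing integrality, the LP optimum is 55.50 at (u,v) = (0, 6.17), which is not an integer point.
(u,v)=(0,6) is feasible, giving 54.
(u,v)=(1,5) is feasible, giving 48.
(u,v)=(0,5) is feasible, giving 45.
Maximum is 54 at (u,v)=(0,6).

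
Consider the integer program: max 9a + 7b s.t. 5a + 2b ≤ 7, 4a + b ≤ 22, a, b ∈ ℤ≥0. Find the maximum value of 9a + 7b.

21

(a,b)=(0,3): 5·0+2·3=6≤7, 4·0+1·3=3≤22, objective 21.
(a,b)=(0,2): 5·0+2·2=4≤7, 4·0+1·2=2≤22, objective 14.
Maximum is 21 at (a,b)=(0,3).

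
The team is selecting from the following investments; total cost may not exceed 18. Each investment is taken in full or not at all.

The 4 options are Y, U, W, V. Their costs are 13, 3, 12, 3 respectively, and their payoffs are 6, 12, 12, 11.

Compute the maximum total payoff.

U + W: cost 3 + 12 = 15 ≤ 18, payoff 12 + 12 = 24.
U + W + V: cost 3 + 12 + 3 = 18 ≤ 18, payoff 12 + 12 + 11 = 35.
U + V: cost 3 + 3 = 6 ≤ 18, payoff 12 + 11 = 23.
Best is U, W, and V with total payoff 35.

35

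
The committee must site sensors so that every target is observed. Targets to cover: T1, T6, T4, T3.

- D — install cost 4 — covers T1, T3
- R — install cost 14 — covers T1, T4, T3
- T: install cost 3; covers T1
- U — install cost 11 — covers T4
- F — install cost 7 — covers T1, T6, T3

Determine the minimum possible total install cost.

Choose U and F: together they cover T1, T6, T4, T3 — every target.
Total install cost: 11 + 7 = 18.

18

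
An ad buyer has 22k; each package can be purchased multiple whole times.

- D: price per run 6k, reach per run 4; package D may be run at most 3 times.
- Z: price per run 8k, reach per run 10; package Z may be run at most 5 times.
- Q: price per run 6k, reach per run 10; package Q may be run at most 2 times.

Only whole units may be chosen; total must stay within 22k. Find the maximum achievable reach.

Q has the best ratio (10/6); taking only Q gives at most 2×10 = 20 (stopped by the supply cap of 2).
Mixing does better — 1×Z and 2×Q: price 20 ≤ 22, reach 1·10 + 2·10 = 30.

30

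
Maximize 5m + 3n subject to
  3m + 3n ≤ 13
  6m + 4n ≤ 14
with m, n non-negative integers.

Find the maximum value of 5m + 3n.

The continuous relaxation peaks at (2.33, 0) with value 11.67; rounding to a feasible lattice point costs some objective.
(m,n)=(1,2): 3·1+3·2=9≤13, 6·1+4·2=14≤14, objective 11.
(m,n)=(2,0): 3·2+3·0=6≤13, 6·2+4·0=12≤14, objective 10.
(m,n)=(0,3): 3·0+3·3=9≤13, 6·0+4·3=12≤14, objective 9.
(m,n)=(1,1): 3·1+3·1=6≤13, 6·1+4·1=10≤14, objective 8.
No feasible integer point exceeds 11.

11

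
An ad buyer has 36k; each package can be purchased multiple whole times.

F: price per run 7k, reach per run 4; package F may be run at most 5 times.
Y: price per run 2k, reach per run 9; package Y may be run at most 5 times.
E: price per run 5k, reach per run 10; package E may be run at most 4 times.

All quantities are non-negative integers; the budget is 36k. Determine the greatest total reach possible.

5×Y and 4×E: price 30 ≤ 36, reach 5·9 + 4·10 = 85.
1×F, 4×Y, and 4×E: price 35 ≤ 36, reach 1·4 + 4·9 + 4·10 = 80.
Best is 85.

85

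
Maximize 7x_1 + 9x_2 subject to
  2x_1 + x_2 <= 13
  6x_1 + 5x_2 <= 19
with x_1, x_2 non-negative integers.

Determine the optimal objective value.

27

Relaxing integrality, the LP optimum is 34.20 at (x_1,x_2) = (0, 3.8), which is not an integer point.
(x_1,x_2)=(0,3): 2·0+1·3=3≤13, 6·0+5·3=15≤19, objective 27.
(x_1,x_2)=(1,2): 2·1+1·2=4≤13, 6·1+5·2=16≤19, objective 25.
No feasible integer point exceeds 27.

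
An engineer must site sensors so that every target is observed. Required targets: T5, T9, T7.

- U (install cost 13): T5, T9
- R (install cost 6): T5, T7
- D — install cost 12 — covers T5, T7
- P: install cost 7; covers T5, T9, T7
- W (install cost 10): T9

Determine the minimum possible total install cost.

P alone covers T5, T9, T7 — every target.
Total install cost: 7.
No cover costs less than 7.

7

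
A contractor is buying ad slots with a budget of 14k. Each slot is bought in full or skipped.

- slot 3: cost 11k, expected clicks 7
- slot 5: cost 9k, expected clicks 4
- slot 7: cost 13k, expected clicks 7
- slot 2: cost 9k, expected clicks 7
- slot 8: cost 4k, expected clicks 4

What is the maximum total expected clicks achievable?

11

This is an integer program with binary decision variables.
slot 2: cost 9 ≤ 14, expected clicks 7.
slot 2 + slot 8: cost 9 + 4 = 13 ≤ 14, expected clicks 7 + 4 = 11.
slot 5 + slot 8: cost 9 + 4 = 13 ≤ 14, expected clicks 4 + 4 = 8.
Best is slot 2 and slot 8 with total expected clicks 11.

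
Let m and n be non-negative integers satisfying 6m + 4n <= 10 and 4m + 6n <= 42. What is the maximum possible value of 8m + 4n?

12

(m,n)=(1,1) is feasible, giving 12.
(m,n)=(0,2) is feasible, giving 8.
Maximum is 12 at (m,n)=(1,1).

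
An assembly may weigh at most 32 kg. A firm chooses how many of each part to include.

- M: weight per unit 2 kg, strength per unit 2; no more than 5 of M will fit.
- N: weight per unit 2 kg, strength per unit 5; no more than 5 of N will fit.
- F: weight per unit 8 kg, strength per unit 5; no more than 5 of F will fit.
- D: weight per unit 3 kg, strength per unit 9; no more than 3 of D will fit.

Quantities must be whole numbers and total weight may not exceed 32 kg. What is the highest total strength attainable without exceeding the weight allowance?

This is a bounded integer knapsack.
Take 5×M, 5×N, and 3×D: weight 29 ≤ 32, strength 5·2 + 5·5 + 3·9 = 62.
D has the best ratio (9/3) and is taken to its limit of 3; remaining capacity is filled optimally with the others.

62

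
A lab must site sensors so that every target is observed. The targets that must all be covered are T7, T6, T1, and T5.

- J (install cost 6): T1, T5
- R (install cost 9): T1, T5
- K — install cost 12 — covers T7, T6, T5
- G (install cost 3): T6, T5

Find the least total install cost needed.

The greedy cost-per-new-target heuristic would pick G, J, and K for 21, but a cheaper cover exists.
Choose J and K: together they cover T7, T6, T1, T5 — every target.
Total install cost: 6 + 12 = 18.
No cover costs less than 18.

18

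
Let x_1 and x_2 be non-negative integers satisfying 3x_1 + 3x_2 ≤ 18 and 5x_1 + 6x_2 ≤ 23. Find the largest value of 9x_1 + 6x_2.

36

Relaxing integrality, the LP optimum is 41.40 at (x_1,x_2) = (4.6, 0), which is not an integer point.
(x_1,x_2)=(4,0): 3·4+3·0=12≤18, 5·4+6·0=20≤23, objective 36.
(x_1,x_2)=(3,1): 3·3+3·1=12≤18, 5·3+6·1=21≤23, objective 33.
Maximum is 36 at (x_1,x_2)=(4,0).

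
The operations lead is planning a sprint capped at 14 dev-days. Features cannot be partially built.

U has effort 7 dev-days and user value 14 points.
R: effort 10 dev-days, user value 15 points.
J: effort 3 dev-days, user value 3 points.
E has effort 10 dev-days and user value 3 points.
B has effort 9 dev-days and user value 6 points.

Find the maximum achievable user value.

Treat it as a binary knapsack problem.
R + J: effort 10 + 3 = 13 ≤ 14, user value 15 + 3 = 18.
U + J: effort 7 + 3 = 10 ≤ 14, user value 14 + 3 = 17.
Best is R and J with total user value 18.

18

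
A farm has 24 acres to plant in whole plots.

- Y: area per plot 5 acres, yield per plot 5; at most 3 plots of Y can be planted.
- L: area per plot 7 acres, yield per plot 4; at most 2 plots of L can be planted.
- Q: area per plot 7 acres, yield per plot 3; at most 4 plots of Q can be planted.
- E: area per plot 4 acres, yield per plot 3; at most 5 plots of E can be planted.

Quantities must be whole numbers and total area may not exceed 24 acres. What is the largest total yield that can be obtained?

21

Take 3×Y and 2×E: area 23 ≤ 24, yield 3·5 + 2·3 = 21.
Y has the best ratio (5/5) and is taken to its limit of 3; remaining capacity is filled optimally with the others.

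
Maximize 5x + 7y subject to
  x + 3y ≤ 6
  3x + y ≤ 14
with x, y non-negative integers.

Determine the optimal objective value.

22

(x,y)=(3,1): 1·3+3·1=6≤6, 3·3+1·1=10≤14, objective 22.
(x,y)=(4,0): 1·4+3·0=4≤6, 3·4+1·0=12≤14, objective 20.
(x,y)=(2,1): 1·2+3·1=5≤6, 3·2+1·1=7≤14, objective 17.
The best lattice point is (3,1), giving 22.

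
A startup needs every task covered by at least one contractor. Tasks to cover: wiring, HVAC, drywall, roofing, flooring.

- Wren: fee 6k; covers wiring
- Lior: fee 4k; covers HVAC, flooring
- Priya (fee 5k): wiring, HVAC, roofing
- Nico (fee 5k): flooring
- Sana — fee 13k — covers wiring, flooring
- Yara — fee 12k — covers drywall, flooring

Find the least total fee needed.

17

The greedy cost-per-new-task heuristic would pick Priya, Lior, and Yara for 21, but a cheaper cover exists.
Choose Priya and Yara: together they cover wiring, HVAC, drywall, roofing, flooring — every task.
Total fee: 5 + 12 = 17.
No cover costs less than 17.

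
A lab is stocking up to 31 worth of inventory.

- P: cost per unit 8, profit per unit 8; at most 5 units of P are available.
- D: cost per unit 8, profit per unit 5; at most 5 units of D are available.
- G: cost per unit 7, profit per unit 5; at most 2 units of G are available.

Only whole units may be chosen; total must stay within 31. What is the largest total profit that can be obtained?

P has the best ratio (8/8); taking only P gives at most 3×8 = 24 (stopped by the cost limit).
Mixing does better — 3×P and 1×G: cost 31 ≤ 31, profit 3·8 + 1·5 = 29.

29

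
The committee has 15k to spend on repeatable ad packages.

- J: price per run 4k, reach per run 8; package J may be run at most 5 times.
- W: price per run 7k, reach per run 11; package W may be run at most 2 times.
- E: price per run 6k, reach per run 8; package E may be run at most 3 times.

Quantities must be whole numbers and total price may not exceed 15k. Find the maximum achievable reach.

2×J and 1×E: price 14 ≤ 15, reach 2·8 + 1·8 = 24.
2×J and 1×W: price 15 ≤ 15, reach 2·8 + 1·11 = 27.
Best is 27.

27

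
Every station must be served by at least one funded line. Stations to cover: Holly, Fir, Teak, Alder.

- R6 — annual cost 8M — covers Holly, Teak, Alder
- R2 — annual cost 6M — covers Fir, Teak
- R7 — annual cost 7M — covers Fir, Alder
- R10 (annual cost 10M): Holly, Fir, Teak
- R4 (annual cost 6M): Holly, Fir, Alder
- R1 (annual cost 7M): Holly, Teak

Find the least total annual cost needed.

Choose R2 and R4: together they cover Holly, Fir, Teak, Alder — every station.
Total annual cost: 6 + 6 = 12.

12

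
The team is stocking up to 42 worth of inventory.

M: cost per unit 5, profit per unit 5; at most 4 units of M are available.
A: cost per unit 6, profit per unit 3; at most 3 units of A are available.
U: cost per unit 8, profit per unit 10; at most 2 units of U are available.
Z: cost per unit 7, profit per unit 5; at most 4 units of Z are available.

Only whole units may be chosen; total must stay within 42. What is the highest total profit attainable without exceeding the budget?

This is a bounded integer knapsack.
1×M, 2×U, and 3×Z: cost 42 ≤ 42, profit 1·5 + 2·10 + 3·5 = 40.
4×M, 1×A, and 2×U: cost 42 ≤ 42, profit 4·5 + 1·3 + 2·10 = 43.
Best is 43.

43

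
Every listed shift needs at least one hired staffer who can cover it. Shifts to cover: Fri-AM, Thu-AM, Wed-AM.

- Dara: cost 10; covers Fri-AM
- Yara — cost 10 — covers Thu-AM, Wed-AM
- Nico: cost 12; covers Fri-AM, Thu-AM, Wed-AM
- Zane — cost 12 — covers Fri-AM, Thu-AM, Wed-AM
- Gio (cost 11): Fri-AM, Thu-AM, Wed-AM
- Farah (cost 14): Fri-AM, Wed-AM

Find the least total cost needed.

Gio alone covers Fri-AM, Thu-AM, Wed-AM — every shift.
Total cost: 11.
No cover costs less than 11.

11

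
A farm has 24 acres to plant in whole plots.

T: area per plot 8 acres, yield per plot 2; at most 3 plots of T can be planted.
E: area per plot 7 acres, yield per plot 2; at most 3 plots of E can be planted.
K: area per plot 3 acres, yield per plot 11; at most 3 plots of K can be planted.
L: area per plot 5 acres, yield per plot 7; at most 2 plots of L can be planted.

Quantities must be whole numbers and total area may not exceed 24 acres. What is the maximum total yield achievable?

47

Take 3×K and 2×L: area 19 ≤ 24, yield 3·11 + 2·7 = 47.
K has the best ratio (11/3) and is taken to its limit of 3; remaining capacity is filled optimally with the others.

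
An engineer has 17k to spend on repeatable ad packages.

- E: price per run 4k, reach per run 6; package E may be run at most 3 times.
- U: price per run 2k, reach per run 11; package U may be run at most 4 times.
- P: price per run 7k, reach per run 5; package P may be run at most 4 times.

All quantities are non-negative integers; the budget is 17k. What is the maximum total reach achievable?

56

This is a bounded integer knapsack.
U has the best ratio (11/2); taking only U gives at most 4×11 = 44 (stopped by the supply cap of 4).
Mixing does better — 2×E and 4×U: price 16 ≤ 17, reach 2·6 + 4·11 = 56.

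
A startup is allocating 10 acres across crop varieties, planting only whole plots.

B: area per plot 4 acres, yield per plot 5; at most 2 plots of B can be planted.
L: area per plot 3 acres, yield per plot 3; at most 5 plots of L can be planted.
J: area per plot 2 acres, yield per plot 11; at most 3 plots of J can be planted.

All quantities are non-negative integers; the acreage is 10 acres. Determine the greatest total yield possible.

38

1×L and 3×J: area 9 ≤ 10, yield 1·3 + 3·11 = 36.
1×B and 3×J: area 10 ≤ 10, yield 1·5 + 3·11 = 38.
Best is 38.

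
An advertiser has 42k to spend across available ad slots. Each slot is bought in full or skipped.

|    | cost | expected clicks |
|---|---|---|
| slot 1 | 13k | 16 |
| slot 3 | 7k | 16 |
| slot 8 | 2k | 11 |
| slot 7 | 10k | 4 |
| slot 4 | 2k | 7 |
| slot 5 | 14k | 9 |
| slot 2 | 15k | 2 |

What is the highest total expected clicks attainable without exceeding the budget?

59

Treat it as a binary knapsack problem.
Allowing fractional choices, the relaxed optimum would be about 60.6, but ad slots are indivisible.
slot 1 + slot 3 + slot 8 + slot 4 + slot 5: cost 13 + 7 + 2 + 2 + 14 = 38 ≤ 42, expected clicks 16 + 16 + 11 + 7 + 9 = 59.
slot 1 + slot 3 + slot 8 + slot 5: cost 13 + 7 + 2 + 14 = 36 ≤ 42, expected clicks 16 + 16 + 11 + 9 = 52.
slot 1 + slot 3 + slot 8 + slot 7 + slot 4: cost 13 + 7 + 2 + 10 + 2 = 34 ≤ 42, expected clicks 16 + 16 + 11 + 4 + 7 = 54.
Best is slot 1, slot 3, slot 8, slot 4, and slot 5 with total expected clicks 59.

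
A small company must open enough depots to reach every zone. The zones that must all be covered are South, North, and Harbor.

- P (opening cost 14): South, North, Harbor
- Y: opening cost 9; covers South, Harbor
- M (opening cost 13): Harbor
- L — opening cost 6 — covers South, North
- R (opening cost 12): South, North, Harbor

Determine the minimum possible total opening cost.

The greedy cost-per-new-zone heuristic would pick L and Y for 15, but a cheaper cover exists.
R alone covers South, North, Harbor — every zone.
Total opening cost: 12.
No cover costs less than 12.

12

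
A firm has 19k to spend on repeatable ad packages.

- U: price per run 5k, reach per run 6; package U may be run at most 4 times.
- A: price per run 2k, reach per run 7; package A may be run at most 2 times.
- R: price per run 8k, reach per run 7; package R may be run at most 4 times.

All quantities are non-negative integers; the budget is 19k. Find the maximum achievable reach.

This is a bounded integer knapsack.
A has the best ratio (7/2); taking only A gives at most 2×7 = 14 (stopped by the supply cap of 2).
Mixing does better — 3×U and 2×A: price 19 ≤ 19, reach 3·6 + 2·7 = 32.

32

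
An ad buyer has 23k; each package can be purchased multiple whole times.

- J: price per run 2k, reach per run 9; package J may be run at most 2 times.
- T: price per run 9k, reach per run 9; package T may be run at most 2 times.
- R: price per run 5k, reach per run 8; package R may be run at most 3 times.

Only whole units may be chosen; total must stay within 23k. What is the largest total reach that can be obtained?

43

This is a bounded integer knapsack.
Take 2×J, 1×T, and 2×R: price 23 ≤ 23, reach 2·9 + 1·9 + 2·8 = 43.
J has the best ratio (9/2) and is taken to its limit of 2; remaining capacity is filled optimally with the others.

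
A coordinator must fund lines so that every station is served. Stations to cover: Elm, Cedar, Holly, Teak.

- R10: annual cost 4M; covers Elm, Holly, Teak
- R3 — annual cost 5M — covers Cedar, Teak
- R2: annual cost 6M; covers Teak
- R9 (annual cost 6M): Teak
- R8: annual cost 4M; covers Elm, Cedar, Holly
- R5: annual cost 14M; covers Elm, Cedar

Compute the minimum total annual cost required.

Choose R10 and R8: together they cover Elm, Cedar, Holly, Teak — every station.
Total annual cost: 4 + 4 = 8.
No cover costs less than 8.

8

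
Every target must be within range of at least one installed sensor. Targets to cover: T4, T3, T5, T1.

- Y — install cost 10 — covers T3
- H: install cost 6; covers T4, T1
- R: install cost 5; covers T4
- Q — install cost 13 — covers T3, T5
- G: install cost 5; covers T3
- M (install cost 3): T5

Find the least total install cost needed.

Choose H, G, and M: together they cover T4, T3, T5, T1 — every target.
Total install cost: 6 + 5 + 3 = 14.
No cover costs less than 14.

14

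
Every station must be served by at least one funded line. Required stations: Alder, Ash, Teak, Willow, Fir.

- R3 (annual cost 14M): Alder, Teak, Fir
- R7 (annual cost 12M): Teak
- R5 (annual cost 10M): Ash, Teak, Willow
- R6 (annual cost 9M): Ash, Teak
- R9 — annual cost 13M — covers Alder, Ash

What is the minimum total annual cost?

24

Choose R3 and R5: together they cover Alder, Ash, Teak, Willow, Fir — every station.
Total annual cost: 14 + 10 = 24.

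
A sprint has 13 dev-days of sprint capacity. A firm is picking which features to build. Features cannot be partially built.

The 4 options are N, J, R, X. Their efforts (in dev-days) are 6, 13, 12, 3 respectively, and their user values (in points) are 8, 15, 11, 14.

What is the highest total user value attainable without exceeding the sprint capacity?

22

Treat it as a binary knapsack problem.
Take N and X: effort 6 + 3 = 9 ≤ 13, user value 8 + 14 = 22.
No other feasible combination does better.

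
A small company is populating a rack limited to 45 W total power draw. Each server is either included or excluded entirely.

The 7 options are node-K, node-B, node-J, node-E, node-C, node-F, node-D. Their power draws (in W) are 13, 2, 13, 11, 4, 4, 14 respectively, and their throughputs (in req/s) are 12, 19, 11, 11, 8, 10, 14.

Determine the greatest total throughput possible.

Treat it as a binary knapsack problem.
node-B + node-J + node-E + node-F + node-D: power draw 2 + 13 + 11 + 4 + 14 = 44 ≤ 45, throughput 19 + 11 + 11 + 10 + 14 = 65.
node-K + node-B + node-E + node-C + node-D: power draw 13 + 2 + 11 + 4 + 14 = 44 ≤ 45, throughput 12 + 19 + 11 + 8 + 14 = 64.
node-K + node-B + node-E + node-F + node-D: power draw 13 + 2 + 11 + 4 + 14 = 44 ≤ 45, throughput 12 + 19 + 11 + 10 + 14 = 66.
Best is node-K, node-B, node-E, node-F, and node-D with total throughput 66.

66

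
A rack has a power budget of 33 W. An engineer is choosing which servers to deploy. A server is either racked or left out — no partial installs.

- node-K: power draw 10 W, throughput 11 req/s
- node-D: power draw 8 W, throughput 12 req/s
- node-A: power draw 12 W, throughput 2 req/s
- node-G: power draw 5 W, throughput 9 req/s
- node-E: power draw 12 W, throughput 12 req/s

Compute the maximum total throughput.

35

Treat it as a binary knapsack problem.
node-K + node-D + node-E: power draw 10 + 8 + 12 = 30 ≤ 33, throughput 11 + 12 + 12 = 35.
node-D + node-G + node-E: power draw 8 + 5 + 12 = 25 ≤ 33, throughput 12 + 9 + 12 = 33.
Best is node-K, node-D, and node-E with total throughput 35.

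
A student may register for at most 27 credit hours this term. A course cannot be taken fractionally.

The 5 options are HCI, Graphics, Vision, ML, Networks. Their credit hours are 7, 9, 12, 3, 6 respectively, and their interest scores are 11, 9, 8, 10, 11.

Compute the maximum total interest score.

Take HCI, Graphics, ML, and Networks: credit hours 7 + 9 + 3 + 6 = 25 ≤ 27, interest score 11 + 9 + 10 + 11 = 41.
No other feasible combination does better.

41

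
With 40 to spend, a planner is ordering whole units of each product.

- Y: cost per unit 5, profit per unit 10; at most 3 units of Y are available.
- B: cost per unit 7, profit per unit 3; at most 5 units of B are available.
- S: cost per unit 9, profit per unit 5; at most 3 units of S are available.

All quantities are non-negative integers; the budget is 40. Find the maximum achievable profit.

This is a bounded integer knapsack.
Y has the best ratio (10/5); taking only Y gives at most 3×10 = 30 (stopped by the supply cap of 3).
Mixing does better — 3×Y, 1×B, and 2×S: cost 40 ≤ 40, profit 3·10 + 1·3 + 2·5 = 43.

43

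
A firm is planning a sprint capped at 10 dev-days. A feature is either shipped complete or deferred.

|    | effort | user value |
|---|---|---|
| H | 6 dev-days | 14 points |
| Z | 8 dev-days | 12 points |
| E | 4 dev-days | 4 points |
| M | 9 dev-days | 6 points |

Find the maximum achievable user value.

18

Treat it as a binary knapsack problem.
H: effort 6 ≤ 10, user value 14.
H + E: effort 6 + 4 = 10 ≤ 10, user value 14 + 4 = 18.
Best is H and E with total user value 18.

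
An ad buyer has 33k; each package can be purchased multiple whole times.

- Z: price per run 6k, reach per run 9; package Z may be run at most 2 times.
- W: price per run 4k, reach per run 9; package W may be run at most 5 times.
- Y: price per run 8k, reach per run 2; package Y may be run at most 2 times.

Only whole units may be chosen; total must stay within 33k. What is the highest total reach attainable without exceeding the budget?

This is a bounded integer knapsack.
2×Z and 5×W: price 32 ≤ 33, reach 2·9 + 5·9 = 63.
1×Z and 5×W: price 26 ≤ 33, reach 1·9 + 5·9 = 54.
Best is 63.

63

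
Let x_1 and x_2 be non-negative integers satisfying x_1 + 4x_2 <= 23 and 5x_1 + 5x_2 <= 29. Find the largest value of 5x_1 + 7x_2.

35

Relaxing integrality, the LP optimum is 40.47 at (x_1,x_2) = (0.0667, 5.73), which is not an integer point.
(x_1,x_2)=(0,5) is feasible, giving 35.
(x_1,x_2)=(1,4) is feasible, giving 33.
(x_1,x_2)=(0,4) is feasible, giving 28.
Maximum is 35 at (x_1,x_2)=(0,5).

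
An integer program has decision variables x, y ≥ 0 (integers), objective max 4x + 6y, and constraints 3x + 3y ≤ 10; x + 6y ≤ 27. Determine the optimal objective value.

(x,y)=(0,3) is feasible, giving 18.
(x,y)=(1,2) is feasible, giving 16.
(x,y)=(0,2) is feasible, giving 12.
The best lattice point is (0,3), giving 18.

18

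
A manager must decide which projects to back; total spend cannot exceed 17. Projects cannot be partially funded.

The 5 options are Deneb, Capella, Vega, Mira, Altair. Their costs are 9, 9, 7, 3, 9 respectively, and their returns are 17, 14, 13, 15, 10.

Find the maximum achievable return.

32

Allowing fractional choices, the relaxed optimum would be about 41.3, but projects are indivisible.
Capella + Mira: cost 9 + 3 = 12 ≤ 17, return 14 + 15 = 29.
Deneb + Mira: cost 9 + 3 = 12 ≤ 17, return 17 + 15 = 32.
Deneb + Vega: cost 9 + 7 = 16 ≤ 17, return 17 + 13 = 30.
Best is Deneb and Mira with total return 32.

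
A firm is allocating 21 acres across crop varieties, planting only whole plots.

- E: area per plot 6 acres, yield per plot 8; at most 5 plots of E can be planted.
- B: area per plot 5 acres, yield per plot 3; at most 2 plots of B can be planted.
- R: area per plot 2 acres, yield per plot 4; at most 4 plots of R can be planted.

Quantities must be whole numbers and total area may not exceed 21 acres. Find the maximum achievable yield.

32

This is a bounded integer knapsack.
2×E and 3×R: area 18 ≤ 21, yield 2·8 + 3·4 = 28.
2×E and 4×R: area 20 ≤ 21, yield 2·8 + 4·4 = 32.
Best is 32.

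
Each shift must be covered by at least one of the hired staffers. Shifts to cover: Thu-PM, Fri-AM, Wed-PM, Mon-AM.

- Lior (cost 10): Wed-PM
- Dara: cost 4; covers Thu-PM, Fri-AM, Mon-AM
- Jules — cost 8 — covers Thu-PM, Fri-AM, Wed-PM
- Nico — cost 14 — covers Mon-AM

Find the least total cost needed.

Choose Dara and Jules: together they cover Thu-PM, Fri-AM, Wed-PM, Mon-AM — every shift.
Total cost: 4 + 8 = 12.
No cover costs less than 12.

12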